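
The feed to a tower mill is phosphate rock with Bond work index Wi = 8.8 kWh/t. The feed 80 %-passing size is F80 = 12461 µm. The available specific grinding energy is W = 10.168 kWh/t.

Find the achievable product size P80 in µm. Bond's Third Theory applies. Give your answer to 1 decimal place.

Bond: W = 10·Wi·(1/√P80 − 1/√F80)
P80^-0.5 = F80^-0.5 + W/(10 Wi)
  = 10.1680/(10·8.8) + 1/√12461 = 0.115545 + 0.008958 = 0.124504
P80 = (1/0.124504)² = 8.0319² = 64.51 µm

P80 = 64.5 µm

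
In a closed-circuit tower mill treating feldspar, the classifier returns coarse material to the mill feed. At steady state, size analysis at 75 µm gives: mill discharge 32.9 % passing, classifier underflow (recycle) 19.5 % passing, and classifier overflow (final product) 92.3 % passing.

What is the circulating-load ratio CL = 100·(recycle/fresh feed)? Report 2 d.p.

CL = 443.28 %

Let r = R/F. Size balance at 75 µm:
Fd + Rd = Ru + Fo ⇒ R/F = (o−d)/(d−u)
r = (92.3 − 32.9)/(32.9 − 19.5) = 59.4/13.4 = 4.4328
CL = 100·r = 443.28 %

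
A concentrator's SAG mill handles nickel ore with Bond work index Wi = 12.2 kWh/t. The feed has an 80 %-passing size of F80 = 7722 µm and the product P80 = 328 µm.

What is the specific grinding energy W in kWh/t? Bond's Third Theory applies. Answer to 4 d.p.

W_Bond = 10·Wi·(1/√P₈₀ − 1/√F₈₀)
1/√328 = 0.055216;  1/√7722 = 0.011380
W = 10·12.2·(0.055216 − 0.011380) = 5.3480 kWh/t

W = 5.3480 kWh/t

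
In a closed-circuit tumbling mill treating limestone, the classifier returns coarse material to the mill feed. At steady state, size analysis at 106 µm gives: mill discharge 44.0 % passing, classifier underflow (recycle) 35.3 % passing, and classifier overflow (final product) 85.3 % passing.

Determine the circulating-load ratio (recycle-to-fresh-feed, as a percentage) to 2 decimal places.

Balance %-passing 106 µm (r = R/F):
(1+r)·d = r·u + o ⇒ r = (o−d)/(d−u)
r = (85.3 − 44.0)/(44.0 − 35.3) = 41.3/8.7 = 4.7471
CL = 100·r = 474.71 %

CL = 474.71 %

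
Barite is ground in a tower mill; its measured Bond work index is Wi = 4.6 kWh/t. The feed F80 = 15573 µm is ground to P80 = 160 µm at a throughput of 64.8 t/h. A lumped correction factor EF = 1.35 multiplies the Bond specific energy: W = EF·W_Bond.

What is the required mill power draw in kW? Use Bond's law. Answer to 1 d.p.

W_Bond = 10·Wi·(1/√P₈₀ − 1/√F₈₀)
W = 10·4.6·(1/√160 − 1/√15573) = 10·4.6·(0.071044) = 3.2680 kWh/t
W_actual = 1.35 × 3.2680 = 4.4118 kWh/t
Mill draw = 4.4118 × 64.8 = 285.9 kW

P = 285.9 kW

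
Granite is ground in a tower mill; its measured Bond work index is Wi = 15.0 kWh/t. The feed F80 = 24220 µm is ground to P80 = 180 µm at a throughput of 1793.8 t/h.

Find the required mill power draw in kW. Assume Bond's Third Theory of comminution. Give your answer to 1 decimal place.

P = 18326.4 kW

Bond:  W = 10 Wi (1/√P − 1/√F)
W = 10·15.0·(1/√180 − 1/√24220) = 10·15.0·(0.068110) = 10.2165 kWh/t
Power = W × throughput = 10.2165 kWh/t × 1793.8 t/h = 18326.4 kW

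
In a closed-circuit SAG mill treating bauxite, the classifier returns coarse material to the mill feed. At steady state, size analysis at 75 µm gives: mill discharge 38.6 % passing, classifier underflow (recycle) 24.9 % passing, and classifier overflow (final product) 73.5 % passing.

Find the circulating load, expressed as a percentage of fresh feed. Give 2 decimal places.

CL = 254.74 %

Let r = R/F. Size balance at 75 µm:
(1+r)·d = r·u + o ⇒ r = (o−d)/(d−u)
r = (73.5 − 38.6)/(38.6 − 24.9) = 34.9/13.7 = 2.5474
CL = 100·r = 254.74 %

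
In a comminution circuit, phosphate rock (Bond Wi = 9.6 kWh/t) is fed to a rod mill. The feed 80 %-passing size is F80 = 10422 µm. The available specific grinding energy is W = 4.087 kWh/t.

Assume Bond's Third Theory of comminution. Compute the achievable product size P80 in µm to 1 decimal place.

W = 10·Wi·(P80^(-½) − F80^(-½))
P80^-0.5 = F80^-0.5 + W/(10 Wi)
  = 4.0870/(10·9.6) + 1/√10422 = 0.042573 + 0.009795 = 0.052368
P80 = (1/0.052368)² = 19.0955² = 364.64 µm

P80 = 364.6 µm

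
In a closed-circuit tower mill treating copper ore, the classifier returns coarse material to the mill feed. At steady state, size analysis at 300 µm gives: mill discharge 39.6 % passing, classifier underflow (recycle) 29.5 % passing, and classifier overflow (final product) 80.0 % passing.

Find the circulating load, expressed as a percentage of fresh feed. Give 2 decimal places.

CL = 400.00 %

Classifier node, passing 300 µm:
d + r·d = r·u + o → r(d−u) = o−d
r = (80.0 − 39.6)/(39.6 − 29.5) = 40.4/10.1 = 4.0000
CL = 100·r = 400.00 %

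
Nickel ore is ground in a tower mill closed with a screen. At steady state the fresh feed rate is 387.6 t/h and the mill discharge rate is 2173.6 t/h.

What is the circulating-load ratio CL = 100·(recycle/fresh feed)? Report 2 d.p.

Steady state: M = F + R.
R = M − F = 2173.6 − 387.6 = 1786.0 t/h
CL = 100·R/F = 100·1786.0/387.6 = 460.78 %

CL = 460.78 %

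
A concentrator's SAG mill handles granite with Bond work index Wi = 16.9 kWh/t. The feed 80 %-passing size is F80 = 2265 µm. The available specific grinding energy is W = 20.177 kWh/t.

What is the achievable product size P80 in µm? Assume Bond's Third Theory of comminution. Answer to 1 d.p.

P80 = 50.7 µm

W = 10 Wi (P80^-0.5 − F80^-0.5)
1/√P80 = 1/√F80 + W/(10·Wi)
  = 20.1770/(10·16.9) + 1/√2265 = 0.119391 + 0.021012 = 0.140402
P80 = (1/0.140402)² = 7.1224² = 50.73 µm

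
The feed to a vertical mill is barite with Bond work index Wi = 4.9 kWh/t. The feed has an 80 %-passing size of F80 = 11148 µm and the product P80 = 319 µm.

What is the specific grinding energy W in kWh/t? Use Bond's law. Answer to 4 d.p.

W = 2.2794 kWh/t

W = 10 Wi (P80^-0.5 − F80^-0.5)
1/√319 = 0.055989;  1/√11148 = 0.009471
W = 10·4.9·(0.055989 − 0.009471) = 2.2794 kWh/t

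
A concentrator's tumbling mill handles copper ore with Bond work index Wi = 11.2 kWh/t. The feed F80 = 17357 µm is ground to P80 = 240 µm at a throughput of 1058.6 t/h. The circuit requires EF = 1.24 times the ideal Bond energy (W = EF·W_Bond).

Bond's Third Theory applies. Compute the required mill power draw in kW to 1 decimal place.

P = 8374.1 kW

W = 10·Wi·(P80^(-½) − F80^(-½))
W = 10·11.2·(1/√240 − 1/√17357) = 10·11.2·(0.056959) = 6.3794 kWh/t
W_actual = 1.24 × 6.3794 = 7.9105 kWh/t
Mill draw = 7.9105 × 1058.6 = 8374.1 kW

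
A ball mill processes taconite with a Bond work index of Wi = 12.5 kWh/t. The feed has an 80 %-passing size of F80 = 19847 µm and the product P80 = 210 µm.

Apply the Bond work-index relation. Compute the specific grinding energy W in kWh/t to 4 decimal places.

W_Bond = 10·Wi·(1/√P₈₀ − 1/√F₈₀)
1/√210 = 0.069007;  1/√19847 = 0.007098
W = 10·12.5·(0.069007 − 0.007098) = 7.7385 kWh/t

W = 7.7385 kWh/t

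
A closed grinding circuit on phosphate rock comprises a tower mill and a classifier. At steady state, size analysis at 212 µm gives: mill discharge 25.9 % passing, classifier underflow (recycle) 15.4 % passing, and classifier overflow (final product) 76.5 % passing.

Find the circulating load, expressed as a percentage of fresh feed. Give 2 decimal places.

CL = 481.90 %

Let r = R/F. Size balance at 212 µm:
r = (o − d)/(d − u)
r = (76.5 − 25.9)/(25.9 − 15.4) = 50.6/10.5 = 4.8190
CL = 100·r = 481.90 %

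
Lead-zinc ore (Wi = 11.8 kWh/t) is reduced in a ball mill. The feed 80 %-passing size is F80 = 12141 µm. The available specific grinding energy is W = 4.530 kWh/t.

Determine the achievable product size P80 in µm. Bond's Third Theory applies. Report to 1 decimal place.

Bond: W = 10·Wi·(1/√P80 − 1/√F80)
P80^(−½) = W/(10 Wi) + F80^(−½)
  = 4.5300/(10·11.8) + 1/√12141 = 0.038390 + 0.009076 = 0.047465
P80 = (1/0.047465)² = 21.0680² = 443.86 µm

P80 = 443.9 µm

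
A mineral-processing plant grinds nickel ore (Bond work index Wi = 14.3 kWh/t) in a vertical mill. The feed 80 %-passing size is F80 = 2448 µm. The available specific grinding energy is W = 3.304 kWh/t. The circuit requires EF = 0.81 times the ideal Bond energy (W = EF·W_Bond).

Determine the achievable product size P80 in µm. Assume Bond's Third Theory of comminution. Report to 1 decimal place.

P80 = 421.0 µm

W = 10·Wi·(P80^(-½) − F80^(-½))
W_Bond = W / EF = 3.304 / 0.81 = 4.0790 kWh/t
P80^(−½) = W_Bond/(10 Wi) + F80^(−½)
  = 4.0790/(10·14.3) + 1/√2448 = 0.028525 + 0.020211 = 0.048736
P80 = (1/0.048736)² = 20.5188² = 421.02 µm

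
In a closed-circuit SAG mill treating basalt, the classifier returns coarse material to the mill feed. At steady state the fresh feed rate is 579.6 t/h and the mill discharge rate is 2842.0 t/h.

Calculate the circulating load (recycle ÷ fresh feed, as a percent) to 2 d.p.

CL = 390.34 %

M = F + R at steady state, so:
R = M − F = 2842.0 − 579.6 = 2262.4 t/h
CL = 100·R/F = 100·2262.4/579.6 = 390.34 %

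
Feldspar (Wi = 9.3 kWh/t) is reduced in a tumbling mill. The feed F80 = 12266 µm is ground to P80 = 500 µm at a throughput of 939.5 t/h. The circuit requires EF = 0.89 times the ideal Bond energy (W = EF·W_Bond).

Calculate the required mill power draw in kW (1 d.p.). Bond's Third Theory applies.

Bond: W = 10·Wi·(1/√P80 − 1/√F80)
W = 10·9.3·(1/√500 − 1/√12266) = 10·9.3·(0.035692) = 3.3194 kWh/t
With EF = 0.89: W = 3.3194·0.89 = 2.9542 kWh/t
P = W·T = 2.9542·939.5 = 2775.5 kW

P = 2775.5 kW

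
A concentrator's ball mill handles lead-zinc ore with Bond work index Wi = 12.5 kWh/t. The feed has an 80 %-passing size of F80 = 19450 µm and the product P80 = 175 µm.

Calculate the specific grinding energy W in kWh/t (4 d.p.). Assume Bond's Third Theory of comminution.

W = 10·Wi·(P80^(-½) − F80^(-½))
1/√175 = 0.075593;  1/√19450 = 0.007170
W = 10·12.5·(0.075593 − 0.007170) = 8.5528 kWh/t

W = 8.5528 kWh/t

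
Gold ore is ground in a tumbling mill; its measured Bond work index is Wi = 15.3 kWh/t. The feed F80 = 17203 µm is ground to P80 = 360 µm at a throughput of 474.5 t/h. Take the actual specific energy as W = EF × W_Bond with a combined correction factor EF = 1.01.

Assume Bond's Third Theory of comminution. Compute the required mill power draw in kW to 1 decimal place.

W = 10 Wi (P80^-0.5 − F80^-0.5)
W = 10·15.3·(1/√360 − 1/√17203) = 10·15.3·(0.045080) = 6.8973 kWh/t
With EF = 1.01: W = 6.8973·1.01 = 6.9663 kWh/t
Power = W × throughput = 6.9663 kWh/t × 474.5 t/h = 3305.5 kW

P = 3305.5 kW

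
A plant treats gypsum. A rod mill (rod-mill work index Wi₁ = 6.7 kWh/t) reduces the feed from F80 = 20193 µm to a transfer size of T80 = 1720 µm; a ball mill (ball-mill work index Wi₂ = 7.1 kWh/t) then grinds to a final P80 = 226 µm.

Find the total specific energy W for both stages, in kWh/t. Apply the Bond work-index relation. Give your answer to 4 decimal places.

W = 4.1549 kWh/t

W = 10 Wi (P80^-0.5 − F80^-0.5)
Stage 1 (20193→1720 µm, Wi₁=6.7): W₁ = 10·6.7·(0.024112 − 0.007037) = 1.1440 kWh/t
Stage 2 (1720→226 µm, Wi₂=7.1): W₂ = 10·7.1·(0.066519 − 0.024112) = 3.0109 kWh/t
W = W₁ + W₂ = 1.1440 + 3.0109 = 4.1549 kWh/t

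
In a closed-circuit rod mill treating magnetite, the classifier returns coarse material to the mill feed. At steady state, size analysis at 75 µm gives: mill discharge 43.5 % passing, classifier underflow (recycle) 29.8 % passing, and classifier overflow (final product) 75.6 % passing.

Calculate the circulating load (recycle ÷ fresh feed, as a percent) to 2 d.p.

CL = 234.31 %

Balance %-passing 75 µm (r = R/F):
(1+r)·d = r·u + o ⇒ r = (o−d)/(d−u)
r = (75.6 − 43.5)/(43.5 − 29.8) = 32.1/13.7 = 2.3431
CL = 100·r = 234.31 %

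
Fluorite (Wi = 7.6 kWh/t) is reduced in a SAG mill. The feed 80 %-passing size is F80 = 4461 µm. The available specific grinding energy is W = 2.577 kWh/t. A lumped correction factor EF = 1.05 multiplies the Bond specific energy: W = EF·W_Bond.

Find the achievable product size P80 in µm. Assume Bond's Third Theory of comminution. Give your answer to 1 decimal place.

W = 10·Wi·[P80^(−½) − F80^(−½)]
W_Bond = W / EF = 2.577 / 1.05 = 2.4543 kWh/t
⇒ 1/√P80 = W_Bond/(10 Wi) + 1/√F80
  = 2.4543/(10·7.6) + 1/√4461 = 0.032293 + 0.014972 = 0.047265
P80 = (1/0.047265)² = 21.1571² = 447.62 µm

P80 = 447.6 µm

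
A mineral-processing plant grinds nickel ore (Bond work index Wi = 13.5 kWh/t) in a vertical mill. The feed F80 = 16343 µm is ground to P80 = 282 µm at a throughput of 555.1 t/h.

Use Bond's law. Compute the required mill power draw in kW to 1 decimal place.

W = 10·Wi·(P80^(-½) − F80^(-½))
W = 10·13.5·(1/√282 − 1/√16343) = 10·13.5·(0.051727) = 6.9831 kWh/t
P = W·T = 6.9831·555.1 = 3876.3 kW

P = 3876.3 kW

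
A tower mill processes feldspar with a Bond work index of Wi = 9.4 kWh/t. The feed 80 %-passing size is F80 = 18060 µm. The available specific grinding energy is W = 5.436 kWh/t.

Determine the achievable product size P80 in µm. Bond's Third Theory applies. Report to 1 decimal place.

P80 = 234.7 µm

W = 10·Wi·[P80^(−½) − F80^(−½)]
P80^-0.5 = F80^-0.5 + W/(10 Wi)
  = 5.4360/(10·9.4) + 1/√18060 = 0.057830 + 0.007441 = 0.065271
P80 = (1/0.065271)² = 15.3208² = 234.73 µm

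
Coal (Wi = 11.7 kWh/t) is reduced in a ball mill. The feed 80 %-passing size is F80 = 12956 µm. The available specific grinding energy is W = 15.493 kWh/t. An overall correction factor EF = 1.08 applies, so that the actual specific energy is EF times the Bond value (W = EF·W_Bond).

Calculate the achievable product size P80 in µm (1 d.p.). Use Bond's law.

P80 = 57.9 µm

Bond: W = 10·Wi·(1/√P80 − 1/√F80)
W_Bond = W / EF = 15.493 / 1.08 = 14.3454 kWh/t
⇒ 1/√P80 = W_Bond/(10 Wi) + 1/√F80
  = 14.3454/(10·11.7) + 1/√12956 = 0.122610 + 0.008785 = 0.131395
P80 = (1/0.131395)² = 7.6106² = 57.92 µm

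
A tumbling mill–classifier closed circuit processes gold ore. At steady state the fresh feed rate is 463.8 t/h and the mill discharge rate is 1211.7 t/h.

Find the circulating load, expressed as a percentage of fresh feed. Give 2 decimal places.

CL = 161.25 %

Mill node: discharge = fresh + recycle.
R = M − F = 1211.7 − 463.8 = 747.9 t/h
CL = 100·R/F = 100·747.9/463.8 = 161.25 %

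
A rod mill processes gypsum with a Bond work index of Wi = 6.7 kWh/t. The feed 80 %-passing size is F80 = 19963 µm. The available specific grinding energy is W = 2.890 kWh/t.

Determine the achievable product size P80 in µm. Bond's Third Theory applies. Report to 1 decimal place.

P80 = 396.6 µm

Bond: W = 10·Wi·(1/√P80 − 1/√F80)
P80^-0.5 = F80^-0.5 + W/(10 Wi)
  = 2.8900/(10·6.7) + 1/√19963 = 0.043134 + 0.007078 = 0.050212
P80 = (1/0.050212)² = 19.9156² = 396.63 µm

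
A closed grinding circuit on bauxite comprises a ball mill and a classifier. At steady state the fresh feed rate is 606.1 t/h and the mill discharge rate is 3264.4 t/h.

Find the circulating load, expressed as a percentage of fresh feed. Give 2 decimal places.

CL = 438.59 %

Mill node: discharge = fresh + recycle.
R = M − F = 3264.4 − 606.1 = 2658.3 t/h
CL = 100·R/F = 100·2658.3/606.1 = 438.59 %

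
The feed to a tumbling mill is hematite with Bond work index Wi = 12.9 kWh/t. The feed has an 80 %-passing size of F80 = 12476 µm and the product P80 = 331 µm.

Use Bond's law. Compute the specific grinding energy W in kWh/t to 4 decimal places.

W = 5.9356 kWh/t

Bond:  W = 10 Wi (1/√P − 1/√F)
1/√331 = 0.054965;  1/√12476 = 0.008953
W = 10·12.9·(0.054965 − 0.008953) = 5.9356 kWh/t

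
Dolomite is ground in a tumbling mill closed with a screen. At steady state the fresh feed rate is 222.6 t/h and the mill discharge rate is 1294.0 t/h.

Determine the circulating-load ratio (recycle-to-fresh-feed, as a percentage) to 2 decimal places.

CL = 481.31 %

Steady state: M = F + R.
R = M − F = 1294.0 − 222.6 = 1071.4 t/h
CL = 100·R/F = 100·1071.4/222.6 = 481.31 %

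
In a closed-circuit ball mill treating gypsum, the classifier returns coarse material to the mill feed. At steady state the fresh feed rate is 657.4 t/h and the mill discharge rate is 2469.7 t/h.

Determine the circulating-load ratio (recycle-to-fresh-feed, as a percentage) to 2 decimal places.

CL = 275.68 %

M = F + R at steady state, so:
R = M − F = 2469.7 − 657.4 = 1812.3 t/h
CL = 100·R/F = 100·1812.3/657.4 = 275.68 %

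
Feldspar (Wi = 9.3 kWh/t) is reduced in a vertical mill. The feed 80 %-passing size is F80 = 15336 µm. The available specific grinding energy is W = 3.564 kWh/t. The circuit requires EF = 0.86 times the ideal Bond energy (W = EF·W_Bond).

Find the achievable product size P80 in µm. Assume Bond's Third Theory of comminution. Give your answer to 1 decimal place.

P80 = 360.9 µm

W_Bond = 10·Wi·(1/√P₈₀ − 1/√F₈₀)
W_Bond = W / EF = 3.564 / 0.86 = 4.1442 kWh/t
P80^(−½) = W_Bond/(10 Wi) + F80^(−½)
  = 4.1442/(10·9.3) + 1/√15336 = 0.044561 + 0.008075 = 0.052636
P80 = (1/0.052636)² = 18.9983² = 360.94 µm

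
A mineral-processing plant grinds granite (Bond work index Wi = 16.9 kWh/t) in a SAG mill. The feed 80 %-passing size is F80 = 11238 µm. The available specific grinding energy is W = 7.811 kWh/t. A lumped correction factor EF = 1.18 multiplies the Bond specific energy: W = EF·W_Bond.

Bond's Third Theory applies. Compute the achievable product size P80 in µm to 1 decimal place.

P80 = 423.3 µm

W = 10 Wi / √P80 − 10 Wi / √F80
W_Bond = W / EF = 7.811 / 1.18 = 6.6195 kWh/t
P80^-0.5 = F80^-0.5 + W_Bond/(10 Wi)
  = 6.6195/(10·16.9) + 1/√11238 = 0.039169 + 0.009433 = 0.048602
P80 = (1/0.048602)² = 20.5754² = 423.35 µm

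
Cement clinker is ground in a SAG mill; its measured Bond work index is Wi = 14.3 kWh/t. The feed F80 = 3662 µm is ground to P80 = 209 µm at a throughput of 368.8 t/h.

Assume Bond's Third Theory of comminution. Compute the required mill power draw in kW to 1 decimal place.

W = 10 Wi (P80^-0.5 − F80^-0.5)
W = 10·14.3·(1/√209 − 1/√3662) = 10·14.3·(0.052646) = 7.5284 kWh/t
P_mill = W·ṁ = 7.5284·368.8 = 2776.5 kW

P = 2776.5 kW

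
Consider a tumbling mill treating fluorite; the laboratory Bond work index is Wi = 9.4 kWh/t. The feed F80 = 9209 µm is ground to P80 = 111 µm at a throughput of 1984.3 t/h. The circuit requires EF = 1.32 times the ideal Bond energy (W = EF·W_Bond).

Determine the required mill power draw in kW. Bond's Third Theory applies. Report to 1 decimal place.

P = 20803.7 kW

W = 10 Wi (1/√P80 − 1/√F80)  [Bond]
W = 10·9.4·(1/√111 − 1/√9209) = 10·9.4·(0.084495) = 7.9425 kWh/t
W_actual = 1.32 × 7.9425 = 10.4842 kWh/t
Power = W × throughput = 10.4842 kWh/t × 1984.3 t/h = 20803.7 kW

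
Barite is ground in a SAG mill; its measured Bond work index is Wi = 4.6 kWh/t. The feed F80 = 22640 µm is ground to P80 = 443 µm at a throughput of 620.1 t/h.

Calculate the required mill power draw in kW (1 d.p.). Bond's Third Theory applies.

W = 10·Wi·[P80^(−½) − F80^(−½)]
W = 10·4.6·(1/√443 − 1/√22640) = 10·4.6·(0.040865) = 1.8798 kWh/t
P = W·T = 1.8798·620.1 = 1165.7 kW

P = 1165.7 kW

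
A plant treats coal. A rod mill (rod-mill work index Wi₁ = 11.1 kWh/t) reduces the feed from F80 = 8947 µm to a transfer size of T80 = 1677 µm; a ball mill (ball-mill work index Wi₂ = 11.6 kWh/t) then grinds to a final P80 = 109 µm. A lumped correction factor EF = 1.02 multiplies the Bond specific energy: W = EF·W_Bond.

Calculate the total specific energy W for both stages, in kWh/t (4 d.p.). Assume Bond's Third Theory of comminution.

W = 10.0115 kWh/t

W = 10 Wi (P80^-0.5 − F80^-0.5)
Stage 1 (8947→1677 µm, Wi₁=11.1): W₁ = 10·11.1·(0.024419 − 0.010572) = 1.5370 kWh/t
Stage 2 (1677→109 µm, Wi₂=11.6): W₂ = 10·11.6·(0.095783 − 0.024419) = 8.2781 kWh/t
W = W₁ + W₂ = 1.5370 + 8.2781 = 9.8152 kWh/t
Corrected W = EF·W_Bond = 1.02·9.8152 = 10.0115 kWh/t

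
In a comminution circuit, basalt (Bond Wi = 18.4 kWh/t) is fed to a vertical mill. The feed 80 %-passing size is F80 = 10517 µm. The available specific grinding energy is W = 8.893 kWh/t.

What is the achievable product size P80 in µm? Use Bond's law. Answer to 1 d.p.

Bond: W = 10·Wi·(1/√P80 − 1/√F80)
P80^-0.5 = F80^-0.5 + W/(10 Wi)
  = 8.8930/(10·18.4) + 1/√10517 = 0.048332 + 0.009751 = 0.058083
P80 = (1/0.058083)² = 17.2169² = 296.42 µm

P80 = 296.4 µm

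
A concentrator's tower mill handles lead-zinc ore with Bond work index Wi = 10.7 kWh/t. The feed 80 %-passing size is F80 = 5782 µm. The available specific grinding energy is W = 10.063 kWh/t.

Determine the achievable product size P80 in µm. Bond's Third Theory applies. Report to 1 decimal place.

W = 10 Wi (1/√P80 − 1/√F80)  [Bond]
1/√P80 = 1/√F80 + W/(10·Wi)
  = 10.0630/(10·10.7) + 1/√5782 = 0.094047 + 0.013151 = 0.107198
P80 = (1/0.107198)² = 9.3286² = 87.02 µm

P80 = 87.0 µm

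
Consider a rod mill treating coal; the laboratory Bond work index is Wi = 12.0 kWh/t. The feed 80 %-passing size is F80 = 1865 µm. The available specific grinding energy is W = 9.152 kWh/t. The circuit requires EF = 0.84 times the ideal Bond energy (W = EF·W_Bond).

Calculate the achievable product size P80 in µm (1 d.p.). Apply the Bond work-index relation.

Bond: W = 10·Wi·(1/√P80 − 1/√F80)
W_Bond = W / EF = 9.152 / 0.84 = 10.8952 kWh/t
⇒ 1/√P80 = W_Bond/(10·Wi) + 1/√F80
  = 10.8952/(10·12.0) + 1/√1865 = 0.090794 + 0.023156 = 0.113949
P80 = (1/0.113949)² = 8.7758² = 77.01 µm

P80 = 77.0 µm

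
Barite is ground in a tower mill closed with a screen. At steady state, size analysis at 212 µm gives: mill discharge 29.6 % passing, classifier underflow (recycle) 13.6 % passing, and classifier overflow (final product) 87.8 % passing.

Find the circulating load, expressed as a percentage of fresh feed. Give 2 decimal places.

CL = 363.75 %

Mass balance on the −212 µm fraction:
(1+r)d = ru + o → r = (o−d)/(d−u)
r = (87.8 − 29.6)/(29.6 − 13.6) = 58.2/16.0 = 3.6375
CL = 100·r = 363.75 %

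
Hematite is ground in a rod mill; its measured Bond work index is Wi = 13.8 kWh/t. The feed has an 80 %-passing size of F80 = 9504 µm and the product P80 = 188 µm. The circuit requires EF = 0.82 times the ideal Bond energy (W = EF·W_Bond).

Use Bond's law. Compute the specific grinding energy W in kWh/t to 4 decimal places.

W = 7.0923 kWh/t

W = 10·Wi·[P80^(−½) − F80^(−½)]
1/√188 = 0.072932;  1/√9504 = 0.010258
W = 10·13.8·(0.072932 − 0.010258) = 8.6491 kWh/t
Apply correction: 8.6491 × 0.82 = 7.0923 kWh/t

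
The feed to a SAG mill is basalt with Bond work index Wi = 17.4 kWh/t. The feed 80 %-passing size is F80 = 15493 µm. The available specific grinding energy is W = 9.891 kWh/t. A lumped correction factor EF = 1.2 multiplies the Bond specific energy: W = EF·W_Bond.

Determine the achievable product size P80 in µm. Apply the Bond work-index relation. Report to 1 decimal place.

W = 10·Wi·(P80^(-½) − F80^(-½))
W_Bond = W / EF = 9.891 / 1.2 = 8.2425 kWh/t
1/√P80 = 1/√F80 + W_Bond/(10·Wi)
  = 8.2425/(10·17.4) + 1/√15493 = 0.047371 + 0.008034 = 0.055405
P80 = (1/0.055405)² = 18.0490² = 325.77 µm

P80 = 325.8 µm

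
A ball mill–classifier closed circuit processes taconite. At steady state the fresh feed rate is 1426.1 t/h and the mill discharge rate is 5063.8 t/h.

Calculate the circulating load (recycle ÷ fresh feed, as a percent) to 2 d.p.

Mill node: discharge = fresh + recycle.
R = M − F = 5063.8 − 1426.1 = 3637.7 t/h
CL = 100·R/F = 100·3637.7/1426.1 = 255.08 %

CL = 255.08 %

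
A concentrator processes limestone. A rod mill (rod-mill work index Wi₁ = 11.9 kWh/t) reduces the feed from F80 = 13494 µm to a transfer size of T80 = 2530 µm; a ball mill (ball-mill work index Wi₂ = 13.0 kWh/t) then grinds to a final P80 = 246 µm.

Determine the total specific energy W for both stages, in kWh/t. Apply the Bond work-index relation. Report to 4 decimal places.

Bond:  W = 10 Wi (1/√P − 1/√F)
Stage 1 (13494→2530 µm, Wi₁=11.9): W₁ = 10·11.9·(0.019881 − 0.008609) = 1.3414 kWh/t
Stage 2 (2530→246 µm, Wi₂=13.0): W₂ = 10·13.0·(0.063758 − 0.019881) = 5.7040 kWh/t
W = W₁ + W₂ = 1.3414 + 5.7040 = 7.0454 kWh/t

W = 7.0454 kWh/t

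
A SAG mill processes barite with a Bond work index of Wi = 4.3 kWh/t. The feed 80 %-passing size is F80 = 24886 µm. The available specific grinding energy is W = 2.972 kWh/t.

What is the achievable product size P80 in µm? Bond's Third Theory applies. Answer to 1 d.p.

P80 = 175.6 µm

Bond: W = 10·Wi·(1/√P80 − 1/√F80)
P80^(−½) = W/(10 Wi) + F80^(−½)
  = 2.9720/(10·4.3) + 1/√24886 = 0.069116 + 0.006339 = 0.075455
P80 = (1/0.075455)² = 13.2529² = 175.64 µm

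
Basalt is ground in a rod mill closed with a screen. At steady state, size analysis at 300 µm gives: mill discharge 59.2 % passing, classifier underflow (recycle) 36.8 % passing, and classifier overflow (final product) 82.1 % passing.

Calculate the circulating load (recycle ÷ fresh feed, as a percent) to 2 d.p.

Mass balance on the −300 µm fraction:
d + r·d = r·u + o → r(d−u) = o−d
r = (82.1 − 59.2)/(59.2 − 36.8) = 22.9/22.4 = 1.0223
CL = 100·r = 102.23 %

CL = 102.23 %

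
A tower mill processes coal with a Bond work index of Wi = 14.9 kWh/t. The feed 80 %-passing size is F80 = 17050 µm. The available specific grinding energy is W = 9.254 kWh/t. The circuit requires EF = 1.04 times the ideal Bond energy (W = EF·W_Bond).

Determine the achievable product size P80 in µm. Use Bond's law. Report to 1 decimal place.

P80 = 220.3 µm

Bond:  W = 10 Wi (1/√P − 1/√F)
W_Bond = W / EF = 9.254 / 1.04 = 8.8981 kWh/t
⇒ 1/√P80 = W_Bond/(10 Wi) + 1/√F80
  = 8.8981/(10·14.9) + 1/√17050 = 0.059719 + 0.007658 = 0.067377
P80 = (1/0.067377)² = 14.8419² = 220.28 µm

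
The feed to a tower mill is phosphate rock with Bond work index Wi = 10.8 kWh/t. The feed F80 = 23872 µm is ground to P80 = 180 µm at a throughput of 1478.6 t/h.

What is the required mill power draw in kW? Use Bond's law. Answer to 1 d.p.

W = 10 Wi (P80^-0.5 − F80^-0.5)
W = 10·10.8·(1/√180 − 1/√23872) = 10·10.8·(0.068063) = 7.3508 kWh/t
Mill draw = 7.3508 × 1478.6 = 10869.0 kW

P = 10869.0 kW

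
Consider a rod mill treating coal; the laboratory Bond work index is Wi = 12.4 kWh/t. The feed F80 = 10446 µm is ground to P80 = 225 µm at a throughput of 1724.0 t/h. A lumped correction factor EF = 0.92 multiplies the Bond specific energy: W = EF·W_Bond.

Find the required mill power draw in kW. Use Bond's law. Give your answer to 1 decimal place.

P = 11187.3 kW

W = 10 Wi / √P80 − 10 Wi / √F80
W = 10·12.4·(1/√225 − 1/√10446) = 10·12.4·(0.056882) = 7.0534 kWh/t
With EF = 0.92: W = 7.0534·0.92 = 6.4892 kWh/t
P = W·T = 6.4892·1724.0 = 11187.3 kW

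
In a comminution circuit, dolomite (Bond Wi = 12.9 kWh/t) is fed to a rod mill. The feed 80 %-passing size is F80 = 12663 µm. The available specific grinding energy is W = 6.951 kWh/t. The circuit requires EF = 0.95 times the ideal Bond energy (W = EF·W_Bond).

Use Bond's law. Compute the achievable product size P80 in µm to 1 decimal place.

Bond: W = 10·Wi·(1/√P80 − 1/√F80)
W_Bond = W / EF = 6.951 / 0.95 = 7.3168 kWh/t
1/√P80 = 1/√F80 + W_Bond/(10·Wi)
  = 7.3168/(10·12.9) + 1/√12663 = 0.056720 + 0.008887 = 0.065606
P80 = (1/0.065606)² = 15.2425² = 232.33 µm

P80 = 232.3 µm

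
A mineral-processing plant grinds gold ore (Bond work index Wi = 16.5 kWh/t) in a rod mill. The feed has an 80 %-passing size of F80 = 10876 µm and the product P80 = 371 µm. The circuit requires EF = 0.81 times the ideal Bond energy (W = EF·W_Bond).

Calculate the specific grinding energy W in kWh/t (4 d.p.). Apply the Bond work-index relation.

W = 5.6572 kWh/t

W = 10 Wi (P80^-0.5 − F80^-0.5)
1/√371 = 0.051917;  1/√10876 = 0.009589
W = 10·16.5·(0.051917 − 0.009589) = 6.9842 kWh/t
W_actual = 0.81 × 6.9842 = 5.6572 kWh/t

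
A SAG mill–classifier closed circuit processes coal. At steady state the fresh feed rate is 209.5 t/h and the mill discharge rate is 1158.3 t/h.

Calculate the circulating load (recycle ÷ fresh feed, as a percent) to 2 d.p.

Discharge = new feed + return, hence
R = M − F = 1158.3 − 209.5 = 948.8 t/h
CL = 100·R/F = 100·948.8/209.5 = 452.89 %

CL = 452.89 %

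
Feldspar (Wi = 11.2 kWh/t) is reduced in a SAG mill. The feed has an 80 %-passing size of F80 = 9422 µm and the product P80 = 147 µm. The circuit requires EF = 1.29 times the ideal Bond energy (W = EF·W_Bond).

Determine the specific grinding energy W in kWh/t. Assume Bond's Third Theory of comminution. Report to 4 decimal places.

W = 10.4281 kWh/t

Bond:  W = 10 Wi (1/√P − 1/√F)
1/√147 = 0.082479;  1/√9422 = 0.010302
W = 10·11.2·(0.082479 − 0.010302) = 8.0838 kWh/t
Apply correction: 8.0838 × 1.29 = 10.4281 kWh/t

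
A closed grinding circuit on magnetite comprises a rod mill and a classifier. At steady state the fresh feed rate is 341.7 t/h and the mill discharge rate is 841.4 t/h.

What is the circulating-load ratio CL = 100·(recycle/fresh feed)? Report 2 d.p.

CL = 146.24 %

M = F + R at steady state, so:
R = M − F = 841.4 − 341.7 = 499.7 t/h
CL = 100·R/F = 100·499.7/341.7 = 146.24 %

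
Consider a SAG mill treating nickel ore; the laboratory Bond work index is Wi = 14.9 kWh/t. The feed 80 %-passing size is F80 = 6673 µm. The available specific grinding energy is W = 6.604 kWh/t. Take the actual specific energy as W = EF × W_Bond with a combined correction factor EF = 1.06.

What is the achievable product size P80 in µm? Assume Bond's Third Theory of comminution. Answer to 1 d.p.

W = 10 Wi (1/√P80 − 1/√F80)  [Bond]
W_Bond = W / EF = 6.604 / 1.06 = 6.2302 kWh/t
P80^-0.5 = F80^-0.5 + W_Bond/(10 Wi)
  = 6.2302/(10·14.9) + 1/√6673 = 0.041813 + 0.012242 = 0.054055
P80 = (1/0.054055)² = 18.4997² = 342.24 µm

P80 = 342.2 µm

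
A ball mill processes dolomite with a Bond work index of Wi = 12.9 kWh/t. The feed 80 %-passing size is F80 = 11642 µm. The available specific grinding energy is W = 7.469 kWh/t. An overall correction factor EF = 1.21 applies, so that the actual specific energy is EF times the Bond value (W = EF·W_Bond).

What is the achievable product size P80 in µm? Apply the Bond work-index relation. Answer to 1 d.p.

P80 = 306.5 µm

W = 10 Wi / √P80 − 10 Wi / √F80
W_Bond = W / EF = 7.469 / 1.21 = 6.1727 kWh/t
⇒ 1/√P80 = W_Bond/(10 Wi) + 1/√F80
  = 6.1727/(10·12.9) + 1/√11642 = 0.047851 + 0.009268 = 0.057119
P80 = (1/0.057119)² = 17.5074² = 306.51 µm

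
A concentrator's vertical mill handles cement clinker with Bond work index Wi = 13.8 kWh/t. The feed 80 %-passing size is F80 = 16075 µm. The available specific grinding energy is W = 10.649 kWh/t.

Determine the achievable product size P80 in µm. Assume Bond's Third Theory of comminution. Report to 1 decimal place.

P80 = 138.2 µm

W_Bond = 10·Wi·(1/√P₈₀ − 1/√F₈₀)
⇒ 1/√P80 = W/(10 Wi) + 1/√F80
  = 10.6490/(10·13.8) + 1/√16075 = 0.077167 + 0.007887 = 0.085054
P80 = (1/0.085054)² = 11.7573² = 138.23 µm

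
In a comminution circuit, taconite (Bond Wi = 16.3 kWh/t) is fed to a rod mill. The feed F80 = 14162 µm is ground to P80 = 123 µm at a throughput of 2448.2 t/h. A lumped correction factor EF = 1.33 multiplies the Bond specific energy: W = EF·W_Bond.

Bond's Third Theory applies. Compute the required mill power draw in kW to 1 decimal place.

W = 10·Wi·(P80^(-½) − F80^(-½))
W = 10·16.3·(1/√123 − 1/√14162) = 10·16.3·(0.081764) = 13.3275 kWh/t
Apply correction: 13.3275 × 1.33 = 17.7256 kWh/t
Mill draw = 17.7256 × 2448.2 = 43395.8 kW

P = 43395.8 kW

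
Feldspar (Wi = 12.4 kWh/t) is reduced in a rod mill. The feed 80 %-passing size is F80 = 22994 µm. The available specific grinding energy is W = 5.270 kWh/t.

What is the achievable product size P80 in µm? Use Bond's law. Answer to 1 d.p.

P80 = 414.9 µm

W = 10·Wi·[P80^(−½) − F80^(−½)]
P80^-0.5 = F80^-0.5 + W/(10 Wi)
  = 5.2700/(10·12.4) + 1/√22994 = 0.042500 + 0.006595 = 0.049095
P80 = (1/0.049095)² = 20.3688² = 414.89 µm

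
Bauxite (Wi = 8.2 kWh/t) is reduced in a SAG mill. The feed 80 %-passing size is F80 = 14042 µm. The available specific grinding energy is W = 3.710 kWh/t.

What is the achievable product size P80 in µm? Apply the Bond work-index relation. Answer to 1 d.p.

W = 10·Wi·[P80^(−½) − F80^(−½)]
⇒ 1/√P80 = W/(10 Wi) + 1/√F80
  = 3.7100/(10·8.2) + 1/√14042 = 0.045244 + 0.008439 = 0.053683
P80 = (1/0.053683)² = 18.6279² = 347.00 µm

P80 = 347.0 µm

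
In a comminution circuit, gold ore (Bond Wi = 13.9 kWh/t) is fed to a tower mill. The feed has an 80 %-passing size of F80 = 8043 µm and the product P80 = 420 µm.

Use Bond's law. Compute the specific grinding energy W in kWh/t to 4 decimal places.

W = 10·Wi·(P80^(-½) − F80^(-½))
1/√420 = 0.048795;  1/√8043 = 0.011150
W = 10·13.9·(0.048795 − 0.011150) = 5.2326 kWh/t

W = 5.2326 kWh/t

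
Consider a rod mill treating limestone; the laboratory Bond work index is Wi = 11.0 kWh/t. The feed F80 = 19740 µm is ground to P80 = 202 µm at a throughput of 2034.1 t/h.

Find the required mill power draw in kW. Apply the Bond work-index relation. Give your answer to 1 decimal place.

P = 14150.5 kW

W = 10 Wi (P80^-0.5 − F80^-0.5)
W = 10·11.0·(1/√202 − 1/√19740) = 10·11.0·(0.063242) = 6.9566 kWh/t
Mill draw = 6.9566 × 2034.1 = 14150.5 kW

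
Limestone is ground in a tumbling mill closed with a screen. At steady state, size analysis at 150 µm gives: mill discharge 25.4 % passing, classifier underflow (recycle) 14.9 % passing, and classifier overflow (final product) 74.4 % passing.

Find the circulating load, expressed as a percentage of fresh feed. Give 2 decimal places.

Balance %-passing 150 µm (r = R/F):
d + r·d = r·u + o → r(d−u) = o−d
r = (74.4 − 25.4)/(25.4 − 14.9) = 49.0/10.5 = 4.6667
CL = 100·r = 466.67 %

CL = 466.67 %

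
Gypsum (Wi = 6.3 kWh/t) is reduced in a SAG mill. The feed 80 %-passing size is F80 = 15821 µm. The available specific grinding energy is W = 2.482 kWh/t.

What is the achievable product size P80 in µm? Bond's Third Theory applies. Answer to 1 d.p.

P80 = 446.1 µm

W = 10·Wi·[P80^(−½) − F80^(−½)]
⇒ 1/√P80 = W/(10·Wi) + 1/√F80
  = 2.4820/(10·6.3) + 1/√15821 = 0.039397 + 0.007950 = 0.047347
P80 = (1/0.047347)² = 21.1206² = 446.08 µm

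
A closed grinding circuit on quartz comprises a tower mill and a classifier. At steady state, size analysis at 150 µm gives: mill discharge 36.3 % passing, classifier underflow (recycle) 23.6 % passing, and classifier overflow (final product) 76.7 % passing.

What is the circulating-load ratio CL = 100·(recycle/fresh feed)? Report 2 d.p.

CL = 318.11 %

Mass balance on the −150 µm fraction:
(1+r)·d = r·u + o ⇒ r = (o−d)/(d−u)
r = (76.7 − 36.3)/(36.3 − 23.6) = 40.4/12.7 = 3.1811
CL = 100·r = 318.11 %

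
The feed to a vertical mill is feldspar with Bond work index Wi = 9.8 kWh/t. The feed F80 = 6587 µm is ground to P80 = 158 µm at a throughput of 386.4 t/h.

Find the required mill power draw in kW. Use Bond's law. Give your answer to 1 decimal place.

P = 2546.0 kW

W = 10·Wi·(P80^(-½) − F80^(-½))
W = 10·9.8·(1/√158 − 1/√6587) = 10·9.8·(0.067234) = 6.5890 kWh/t
P_mill = W·ṁ = 6.5890·386.4 = 2546.0 kW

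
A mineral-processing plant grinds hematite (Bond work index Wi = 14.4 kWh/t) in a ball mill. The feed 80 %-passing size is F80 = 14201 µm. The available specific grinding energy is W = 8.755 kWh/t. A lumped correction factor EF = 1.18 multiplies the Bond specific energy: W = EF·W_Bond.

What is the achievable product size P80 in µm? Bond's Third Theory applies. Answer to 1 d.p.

W = 10·Wi·[P80^(−½) − F80^(−½)]
W_Bond = W / EF = 8.755 / 1.18 = 7.4195 kWh/t
⇒ 1/√P80 = W_Bond/(10·Wi) + 1/√F80
  = 7.4195/(10·14.4) + 1/√14201 = 0.051524 + 0.008392 = 0.059916
P80 = (1/0.059916)² = 16.6901² = 278.56 µm

P80 = 278.6 µm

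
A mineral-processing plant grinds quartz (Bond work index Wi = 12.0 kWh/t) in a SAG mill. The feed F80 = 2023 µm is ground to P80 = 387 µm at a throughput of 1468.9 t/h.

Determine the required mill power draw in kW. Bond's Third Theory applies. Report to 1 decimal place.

P = 5041.2 kW

W = 10·Wi·(P80^(-½) − F80^(-½))
W = 10·12.0·(1/√387 − 1/√2023) = 10·12.0·(0.028600) = 3.4320 kWh/t
P_mill = W·ṁ = 3.4320·1468.9 = 5041.2 kW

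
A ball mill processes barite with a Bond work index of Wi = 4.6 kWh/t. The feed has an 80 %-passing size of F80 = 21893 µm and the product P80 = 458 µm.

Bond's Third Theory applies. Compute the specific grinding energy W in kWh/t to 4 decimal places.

W = 10 Wi / √P80 − 10 Wi / √F80
1/√458 = 0.046727;  1/√21893 = 0.006758
W = 10·4.6·(0.046727 − 0.006758) = 1.8385 kWh/t

W = 1.8385 kWh/t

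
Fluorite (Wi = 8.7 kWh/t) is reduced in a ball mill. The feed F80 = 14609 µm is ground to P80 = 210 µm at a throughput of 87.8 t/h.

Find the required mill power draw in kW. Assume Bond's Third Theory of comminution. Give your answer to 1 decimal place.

P = 463.9 kW

W_Bond = 10·Wi·(1/√P₈₀ − 1/√F₈₀)
W = 10·8.7·(1/√210 − 1/√14609) = 10·8.7·(0.060733) = 5.2838 kWh/t
P_mill = W·ṁ = 5.2838·87.8 = 463.9 kW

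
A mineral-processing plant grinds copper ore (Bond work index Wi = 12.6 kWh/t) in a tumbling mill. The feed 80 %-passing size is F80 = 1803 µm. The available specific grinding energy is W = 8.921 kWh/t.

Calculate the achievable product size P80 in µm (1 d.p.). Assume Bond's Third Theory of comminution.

P80 = 112.3 µm

W = 10·Wi·(P80^(-½) − F80^(-½))
P80^(−½) = W/(10 Wi) + F80^(−½)
  = 8.9210/(10·12.6) + 1/√1803 = 0.070802 + 0.023551 = 0.094352
P80 = (1/0.094352)² = 10.5986² = 112.33 µm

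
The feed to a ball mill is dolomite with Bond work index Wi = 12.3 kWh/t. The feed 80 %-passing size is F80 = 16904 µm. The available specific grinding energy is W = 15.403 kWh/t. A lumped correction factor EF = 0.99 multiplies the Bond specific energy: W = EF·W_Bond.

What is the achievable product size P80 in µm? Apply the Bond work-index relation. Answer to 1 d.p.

P80 = 55.5 µm

Bond:  W = 10 Wi (1/√P − 1/√F)
W_Bond = W / EF = 15.403 / 0.99 = 15.5586 kWh/t
P80^(−½) = W_Bond/(10 Wi) + F80^(−½)
  = 15.5586/(10·12.3) + 1/√16904 = 0.126493 + 0.007691 = 0.134184
P80 = (1/0.134184)² = 7.4525² = 55.54 µm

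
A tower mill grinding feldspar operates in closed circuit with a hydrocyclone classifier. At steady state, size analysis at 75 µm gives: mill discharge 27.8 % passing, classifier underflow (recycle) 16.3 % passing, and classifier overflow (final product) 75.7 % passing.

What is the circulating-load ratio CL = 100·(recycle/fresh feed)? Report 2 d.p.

CL = 416.52 %

Balance %-passing 75 µm (r = R/F):
Fd + Rd = Ru + Fo ⇒ R/F = (o−d)/(d−u)
r = (75.7 − 27.8)/(27.8 − 16.3) = 47.9/11.5 = 4.1652
CL = 100·r = 416.52 %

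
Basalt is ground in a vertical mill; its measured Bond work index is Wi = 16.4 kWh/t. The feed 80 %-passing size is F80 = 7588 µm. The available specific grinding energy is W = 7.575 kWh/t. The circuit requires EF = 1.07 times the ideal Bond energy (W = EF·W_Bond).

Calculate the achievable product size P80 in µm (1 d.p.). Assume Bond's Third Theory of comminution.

P80 = 334.9 µm

W_Bond = 10·Wi·(1/√P₈₀ − 1/√F₈₀)
W_Bond = W / EF = 7.575 / 1.07 = 7.0794 kWh/t
⇒ 1/√P80 = W_Bond/(10·Wi) + 1/√F80
  = 7.0794/(10·16.4) + 1/√7588 = 0.043167 + 0.011480 = 0.054647
P80 = (1/0.054647)² = 18.2992² = 334.86 µm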